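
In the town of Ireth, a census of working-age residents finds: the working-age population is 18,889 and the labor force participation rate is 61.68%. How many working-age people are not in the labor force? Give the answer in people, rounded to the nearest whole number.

About 7,238 are not in the labor force.

Share not in the labor force = 1 − 0.6168 = 0.3832.
Not in labor force = 0.3832 × 18,889 ≈ 7,238.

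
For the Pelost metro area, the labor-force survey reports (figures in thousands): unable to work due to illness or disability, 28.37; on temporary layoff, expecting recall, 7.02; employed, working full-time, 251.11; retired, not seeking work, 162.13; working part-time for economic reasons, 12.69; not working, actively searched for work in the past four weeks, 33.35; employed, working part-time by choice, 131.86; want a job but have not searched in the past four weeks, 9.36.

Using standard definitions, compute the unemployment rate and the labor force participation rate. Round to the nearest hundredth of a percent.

Employed = 251.11 + 12.69 + 131.86 = 395.66 thousand (anyone who worked, including part-time for economic reasons, counts as employed).
Unemployed = 7.02 + 33.35 = 40.37 thousand (jobless and actively searching, or on temporary layoff).
Labor force = 395.66 + 40.37 = 436.03 thousand.
Not in labor force = 28.37 + 162.13 + 9.36 = 199.86 thousand (those not working and not actively searching are outside the labor force — including those who want a job but have given up searching).
Civilian working-age population = 436.03 + 199.86 = 635.89 thousand.
Unemployment rate = 40.37 / 436.03 = 9.26%.
Labor force participation rate = 436.03 / 635.89 = 68.57%.

Unemployment rate ≈ 9.26%; labor force participation rate ≈ 68.57%.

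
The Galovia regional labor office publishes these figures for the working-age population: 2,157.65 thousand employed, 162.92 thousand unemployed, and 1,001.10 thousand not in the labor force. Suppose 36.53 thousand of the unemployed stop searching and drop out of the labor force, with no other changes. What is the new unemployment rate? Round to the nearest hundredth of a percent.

New unemployment rate ≈ 5.53%.

Initially, labor force = 2,157.65 + 162.92 = 2,320.57 thousand, so u = 162.92/2,320.57 = 7.02%.
After the change, unemployed and labor force both fall by 36.53 → E = 2,157.65, U = 126.39, labor force = 2,284.04 thousand.
New unemployment rate = 126.39 / 2,284.04 = 5.53%.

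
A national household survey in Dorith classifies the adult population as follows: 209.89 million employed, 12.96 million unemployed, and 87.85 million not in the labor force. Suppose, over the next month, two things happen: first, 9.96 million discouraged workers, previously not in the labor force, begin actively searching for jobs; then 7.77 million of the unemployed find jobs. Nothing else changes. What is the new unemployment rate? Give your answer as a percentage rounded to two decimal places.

Initially, labor force = 209.89 + 12.96 = 222.85 million, so u = 12.96/222.85 = 5.82%.
After the first change, unemployed and labor force both rise by 9.96 → E = 209.89, U = 22.92, labor force = 232.81 million.
After the second change, unemployed falls and employed rises by 7.77; labor force unchanged → E = 217.66, U = 15.15, labor force = 232.81 million.
New unemployment rate = 15.15 / 232.81 = 6.51%.

New unemployment rate ≈ 6.51%.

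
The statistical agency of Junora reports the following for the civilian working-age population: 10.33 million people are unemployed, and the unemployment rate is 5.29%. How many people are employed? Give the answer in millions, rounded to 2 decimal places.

Labor force = U / u = 10.33 / 0.0529 ≈ 195.27 million.
Employed = labor force − unemployed = 195.27 − 10.33 = 184.94 million.

About 184.94 million are employed.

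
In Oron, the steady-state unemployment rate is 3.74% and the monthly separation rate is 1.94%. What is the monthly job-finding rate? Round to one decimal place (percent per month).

Job-finding rate ≈ 49.9% per month.

From u* = s/(s+f): f = s·(1−u)/u.
f = 1.94 × (1 − 0.0374) / 0.0374 = 1.8674 / 0.0374 ≈ 49.9% per month.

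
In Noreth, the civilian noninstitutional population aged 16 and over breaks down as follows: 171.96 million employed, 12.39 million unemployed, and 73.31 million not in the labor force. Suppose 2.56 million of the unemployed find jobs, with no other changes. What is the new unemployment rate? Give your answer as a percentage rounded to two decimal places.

Initially, labor force = 171.96 + 12.39 = 184.35 million, so u = 12.39/184.35 = 6.72%.
After the change, unemployed falls and employed rises by 2.56; labor force unchanged → E = 174.52, U = 9.83, labor force = 184.35 million.
New unemployment rate = 9.83 / 184.35 = 5.33%.

New unemployment rate ≈ 5.33%.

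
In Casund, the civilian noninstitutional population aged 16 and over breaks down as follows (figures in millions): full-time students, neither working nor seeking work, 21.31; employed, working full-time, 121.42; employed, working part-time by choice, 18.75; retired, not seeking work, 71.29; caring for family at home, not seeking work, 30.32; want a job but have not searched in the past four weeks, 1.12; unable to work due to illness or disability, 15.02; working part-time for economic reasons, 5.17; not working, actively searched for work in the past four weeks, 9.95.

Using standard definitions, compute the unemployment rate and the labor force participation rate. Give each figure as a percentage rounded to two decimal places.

Employed = 121.42 + 18.75 + 5.17 = 145.34 million (anyone who worked, including part-time for economic reasons, counts as employed).
Unemployed = 9.95 million.
Labor force = 145.34 + 9.95 = 155.29 million.
Not in labor force = 21.31 + 71.29 + 30.32 + 1.12 + 15.02 = 139.06 million (those not working and not actively searching are outside the labor force — including those who want a job but have given up searching).
Civilian working-age population = 155.29 + 139.06 = 294.35 million.
Unemployment rate = 9.95 / 155.29 = 6.41%.
Labor force participation rate = 155.29 / 294.35 = 52.76%.

Unemployment rate ≈ 6.41%; labor force participation rate ≈ 52.76%.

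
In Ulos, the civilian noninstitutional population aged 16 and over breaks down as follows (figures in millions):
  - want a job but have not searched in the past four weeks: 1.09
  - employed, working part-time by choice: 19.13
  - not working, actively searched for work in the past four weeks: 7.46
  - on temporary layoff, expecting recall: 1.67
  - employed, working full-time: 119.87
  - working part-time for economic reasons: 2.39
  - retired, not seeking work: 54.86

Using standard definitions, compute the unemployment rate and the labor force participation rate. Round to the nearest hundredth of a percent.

Unemployment rate ≈ 6.07%; labor force participation rate ≈ 72.90%.

Employed = 19.13 + 119.87 + 2.39 = 141.39 million (anyone who worked, including part-time for economic reasons, counts as employed).
Unemployed = 7.46 + 1.67 = 9.13 million (jobless and actively searching, or on temporary layoff).
Labor force = 141.39 + 9.13 = 150.52 million.
Not in labor force = 1.09 + 54.86 = 55.95 million (those not working and not actively searching are outside the labor force — including those who want a job but have given up searching).
Civilian working-age population = 150.52 + 55.95 = 206.47 million.
Unemployment rate = 9.13 / 150.52 = 6.07%.
Labor force participation rate = 150.52 / 206.47 = 72.90%.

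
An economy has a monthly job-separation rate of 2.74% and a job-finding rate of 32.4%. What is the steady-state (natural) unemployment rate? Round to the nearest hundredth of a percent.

At steady state the flows balance: s·E = f·U, so U/(E+U) = s/(s+f).
u* = 2.74 / (2.74 + 32.4) = 2.74 / 35.14 = 7.80%.

Steady-state unemployment rate ≈ 7.80%.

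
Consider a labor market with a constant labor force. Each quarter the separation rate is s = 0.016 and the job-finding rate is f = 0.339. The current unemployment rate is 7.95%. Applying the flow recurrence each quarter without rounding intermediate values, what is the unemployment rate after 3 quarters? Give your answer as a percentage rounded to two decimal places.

Unemployment rate after three quarters ≈ 5.43%.

With a fixed labor force, u_{t+1} = u_t + s·(1−u_t) − f·u_t = u_t·(1−s−f) + s.
Here 1−s−f = 0.645 and s = 0.016.
u_1 = 0.079500 × 0.645 + 0.016 = 0.067278.
u_2 = 0.067278 × 0.645 + 0.016 = 0.059394.
u_3 = 0.059394 × 0.645 + 0.016 = 0.054309.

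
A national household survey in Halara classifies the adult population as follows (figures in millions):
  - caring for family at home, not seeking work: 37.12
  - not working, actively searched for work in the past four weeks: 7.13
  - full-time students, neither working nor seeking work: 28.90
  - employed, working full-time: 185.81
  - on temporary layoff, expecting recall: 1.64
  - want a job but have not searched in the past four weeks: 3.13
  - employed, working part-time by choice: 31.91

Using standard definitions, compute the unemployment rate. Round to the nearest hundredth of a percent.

Employed = 185.81 + 31.91 = 217.72 million.
Unemployed = 7.13 + 1.64 = 8.77 million (jobless and actively searching, or on temporary layoff).
Labor force = 217.72 + 8.77 = 226.49 million.
Unemployment rate = 8.77 / 226.49 = 3.87%.

Unemployment rate ≈ 3.87%.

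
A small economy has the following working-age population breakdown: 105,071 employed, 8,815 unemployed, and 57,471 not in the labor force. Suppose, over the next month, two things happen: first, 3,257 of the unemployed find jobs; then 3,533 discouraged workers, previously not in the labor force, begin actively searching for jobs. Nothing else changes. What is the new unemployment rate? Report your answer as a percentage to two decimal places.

Initially, labor force = 105,071 + 8,815 = 113,886, so u = 8,815/113,886 = 7.74%.
After the first change, unemployed falls and employed rises by 3,257; labor force unchanged → E = 108,328, U = 5,558, labor force = 113,886.
After the second change, unemployed and labor force both rise by 3,533 → E = 108,328, U = 9,091, labor force = 117,419.
New unemployment rate = 9,091 / 117,419 = 7.74%.

New unemployment rate ≈ 7.74%.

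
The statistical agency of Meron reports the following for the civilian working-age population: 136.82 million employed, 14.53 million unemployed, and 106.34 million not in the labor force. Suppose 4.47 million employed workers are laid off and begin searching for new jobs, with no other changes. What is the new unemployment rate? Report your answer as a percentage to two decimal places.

Initially, labor force = 136.82 + 14.53 = 151.35 million, so u = 14.53/151.35 = 9.60%.
After the change, employed falls and unemployed rises by 4.47; labor force unchanged → E = 132.35, U = 19.00, labor force = 151.35 million.
New unemployment rate = 19.00 / 151.35 = 12.55%.

New unemployment rate ≈ 12.55%.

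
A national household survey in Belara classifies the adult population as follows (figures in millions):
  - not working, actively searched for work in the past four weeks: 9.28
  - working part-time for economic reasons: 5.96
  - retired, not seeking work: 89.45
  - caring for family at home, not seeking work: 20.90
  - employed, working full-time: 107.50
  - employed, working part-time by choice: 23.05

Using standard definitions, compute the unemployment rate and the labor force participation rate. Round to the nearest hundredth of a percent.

Unemployment rate ≈ 6.37%; labor force participation rate ≈ 56.92%.

Employed = 5.96 + 107.50 + 23.05 = 136.51 million (anyone who worked, including part-time for economic reasons, counts as employed).
Unemployed = 9.28 million.
Labor force = 136.51 + 9.28 = 145.79 million.
Not in labor force = 89.45 + 20.90 = 110.35 million (those not working and not actively searching are outside the labor force).
Civilian working-age population = 145.79 + 110.35 = 256.14 million.
Unemployment rate = 9.28 / 145.79 = 6.37%.
Labor force participation rate = 145.79 / 256.14 = 56.92%.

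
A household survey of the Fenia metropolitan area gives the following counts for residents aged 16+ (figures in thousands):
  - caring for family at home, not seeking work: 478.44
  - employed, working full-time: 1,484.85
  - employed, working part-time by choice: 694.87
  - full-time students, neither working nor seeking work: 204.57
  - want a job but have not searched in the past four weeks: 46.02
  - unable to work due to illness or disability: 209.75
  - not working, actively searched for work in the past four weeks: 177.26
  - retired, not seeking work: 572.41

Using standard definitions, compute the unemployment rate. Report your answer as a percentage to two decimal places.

Employed = 1,484.85 + 694.87 = 2,179.72 thousand.
Unemployed = 177.26 thousand.
Labor force = 2,179.72 + 177.26 = 2,356.98 thousand.
Unemployment rate = 177.26 / 2,356.98 = 7.52%.

Unemployment rate ≈ 7.52%.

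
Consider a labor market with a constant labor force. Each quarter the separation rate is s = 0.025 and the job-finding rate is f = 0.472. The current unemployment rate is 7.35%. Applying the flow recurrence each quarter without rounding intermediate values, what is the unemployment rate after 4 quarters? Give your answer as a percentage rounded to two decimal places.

Unemployment rate after four quarters ≈ 5.18%.

With a fixed labor force, u_{t+1} = u_t + s·(1−u_t) − f·u_t = u_t·(1−s−f) + s.
Here 1−s−f = 0.503 and s = 0.025.
u_1 = 0.073500 × 0.503 + 0.025 = 0.061970.
u_2 = 0.061970 × 0.503 + 0.025 = 0.056171.
u_3 = 0.056171 × 0.503 + 0.025 = 0.053254.
u_4 = 0.053254 × 0.503 + 0.025 = 0.051787.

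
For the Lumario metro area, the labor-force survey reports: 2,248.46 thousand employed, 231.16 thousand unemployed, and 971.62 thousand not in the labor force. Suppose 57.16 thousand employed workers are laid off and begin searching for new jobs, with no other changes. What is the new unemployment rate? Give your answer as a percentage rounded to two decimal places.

Initially, labor force = 2,248.46 + 231.16 = 2,479.62 thousand, so u = 231.16/2,479.62 = 9.32%.
After the change, employed falls and unemployed rises by 57.16; labor force unchanged → E = 2,191.30, U = 288.32, labor force = 2,479.62 thousand.
New unemployment rate = 288.32 / 2,479.62 = 11.63%.

New unemployment rate ≈ 11.63%.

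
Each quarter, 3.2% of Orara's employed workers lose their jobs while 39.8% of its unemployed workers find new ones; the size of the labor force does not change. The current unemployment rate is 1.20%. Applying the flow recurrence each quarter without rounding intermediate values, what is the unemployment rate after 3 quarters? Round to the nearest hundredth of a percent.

With a fixed labor force, u_{t+1} = u_t + s·(1−u_t) − f·u_t = u_t·(1−s−f) + s.
Here 1−s−f = 0.570 and s = 0.032.
u_1 = 0.012000 × 0.570 + 0.032 = 0.038840.
u_2 = 0.038840 × 0.570 + 0.032 = 0.054139.
u_3 = 0.054139 × 0.570 + 0.032 = 0.062859.

Unemployment rate after three quarters ≈ 6.29%.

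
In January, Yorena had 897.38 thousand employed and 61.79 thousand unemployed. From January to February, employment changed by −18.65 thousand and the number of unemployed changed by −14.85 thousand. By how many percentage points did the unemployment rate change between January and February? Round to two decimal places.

The unemployment rate changed by −1.37 percentage points.

January: labor force = 897.38 + 61.79 = 959.17; u = 61.79/959.17 = 6.44%.
February: labor force = 878.73 + 46.94 = 925.67; u = 46.94/925.67 = 5.07%.
Change = 5.07% − 6.44% = −1.37 pp.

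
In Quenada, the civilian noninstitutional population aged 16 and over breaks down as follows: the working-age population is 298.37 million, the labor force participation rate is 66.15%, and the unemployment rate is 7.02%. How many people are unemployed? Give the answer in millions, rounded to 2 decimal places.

About 13.86 million are unemployed.

Labor force = 0.6615 × 298.37 = 197.37 million.
Unemployed = 0.0702 × 197.37 ≈ 13.86 million.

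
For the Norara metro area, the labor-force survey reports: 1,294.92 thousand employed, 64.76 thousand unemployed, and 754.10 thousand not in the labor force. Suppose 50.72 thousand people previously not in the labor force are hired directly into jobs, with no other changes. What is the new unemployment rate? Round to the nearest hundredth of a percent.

Initially, labor force = 1,294.92 + 64.76 = 1,359.68 thousand, so u = 64.76/1,359.68 = 4.76%.
After the change, employed and labor force both rise by 50.72; unemployed unchanged → E = 1,345.64, U = 64.76, labor force = 1,410.40 thousand.
New unemployment rate = 64.76 / 1,410.40 = 4.59%.

New unemployment rate ≈ 4.59%.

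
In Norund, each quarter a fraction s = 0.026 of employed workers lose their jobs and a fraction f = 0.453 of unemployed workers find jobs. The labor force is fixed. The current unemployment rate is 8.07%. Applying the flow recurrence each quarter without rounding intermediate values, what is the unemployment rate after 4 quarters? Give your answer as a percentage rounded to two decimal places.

With a fixed labor force, u_{t+1} = u_t + s·(1−u_t) − f·u_t = u_t·(1−s−f) + s.
Here 1−s−f = 0.521 and s = 0.026.
u_1 = 0.080700 × 0.521 + 0.026 = 0.068045.
u_2 = 0.068045 × 0.521 + 0.026 = 0.061451.
u_3 = 0.061451 × 0.521 + 0.026 = 0.058016.
u_4 = 0.058016 × 0.521 + 0.026 = 0.056226.

Unemployment rate after four quarters ≈ 5.62%.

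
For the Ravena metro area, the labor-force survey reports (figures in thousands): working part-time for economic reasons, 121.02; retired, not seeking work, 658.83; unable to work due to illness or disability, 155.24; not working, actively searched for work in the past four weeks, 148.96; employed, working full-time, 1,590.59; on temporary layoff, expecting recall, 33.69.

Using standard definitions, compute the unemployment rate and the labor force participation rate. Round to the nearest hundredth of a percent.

Employed = 121.02 + 1,590.59 = 1,711.61 thousand (anyone who worked, including part-time for economic reasons, counts as employed).
Unemployed = 148.96 + 33.69 = 182.65 thousand (jobless and actively searching, or on temporary layoff).
Labor force = 1,711.61 + 182.65 = 1,894.26 thousand.
Not in labor force = 658.83 + 155.24 = 814.07 thousand (those not working and not actively searching are outside the labor force).
Civilian working-age population = 1,894.26 + 814.07 = 2,708.33 thousand.
Unemployment rate = 182.65 / 1,894.26 = 9.64%.
Labor force participation rate = 1,894.26 / 2,708.33 = 69.94%.

Unemployment rate ≈ 9.64%; labor force participation rate ≈ 69.94%.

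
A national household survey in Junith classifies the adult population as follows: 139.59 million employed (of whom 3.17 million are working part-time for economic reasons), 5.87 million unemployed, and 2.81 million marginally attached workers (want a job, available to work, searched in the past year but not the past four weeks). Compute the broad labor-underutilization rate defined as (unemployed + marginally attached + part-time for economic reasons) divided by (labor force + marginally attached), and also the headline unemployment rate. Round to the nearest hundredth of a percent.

Labor force = 139.59 + 5.87 = 145.46 million.
Numerator = 5.87 + 2.81 + 3.17 = 11.85 million.
Denominator = 145.46 + 2.81 = 148.27 million.
Broad rate = 11.85 / 148.27 = 7.99%.
Headline unemployment rate = 5.87 / 145.46 = 4.04%.

Broad underutilization rate ≈ 7.99%; headline unemployment rate ≈ 4.04%.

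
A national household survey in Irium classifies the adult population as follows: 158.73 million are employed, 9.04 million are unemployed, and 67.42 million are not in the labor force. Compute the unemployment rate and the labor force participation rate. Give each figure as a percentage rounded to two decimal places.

Unemployment rate ≈ 5.39%; labor force participation rate ≈ 71.33%.

Labor force = employed + unemployed = 158.73 + 9.04 = 167.77 million.
Working-age population = 167.77 + 67.42 = 235.19 million.
Unemployment rate = 9.04 / 167.77 = 5.39%.
Labor force participation rate = 167.77 / 235.19 = 71.33%.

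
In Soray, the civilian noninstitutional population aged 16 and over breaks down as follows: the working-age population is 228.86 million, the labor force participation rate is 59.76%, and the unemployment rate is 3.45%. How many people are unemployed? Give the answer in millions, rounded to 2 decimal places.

Labor force = 0.5976 × 228.86 = 136.77 million.
Unemployed = 0.0345 × 136.77 ≈ 4.72 million.

About 4.72 million are unemployed.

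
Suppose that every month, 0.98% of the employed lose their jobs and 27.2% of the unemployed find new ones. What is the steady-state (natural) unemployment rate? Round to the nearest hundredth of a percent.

At steady state the flows balance: s·E = f·U, so U/(E+U) = s/(s+f).
u* = 0.98 / (0.98 + 27.2) = 0.98 / 28.18 = 3.48%.

Steady-state unemployment rate ≈ 3.48%.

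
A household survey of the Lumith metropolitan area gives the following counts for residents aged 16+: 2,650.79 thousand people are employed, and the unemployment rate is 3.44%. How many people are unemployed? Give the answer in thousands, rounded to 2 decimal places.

About 94.44 thousand are unemployed.

Let U be the number unemployed. The labor force is E + U, and U/(E+U) = 0.0344.
So U = 0.0344 × 2,650.79 / (1 − 0.0344) = 91.1872 / 0.9656 ≈ 94.44 thousand.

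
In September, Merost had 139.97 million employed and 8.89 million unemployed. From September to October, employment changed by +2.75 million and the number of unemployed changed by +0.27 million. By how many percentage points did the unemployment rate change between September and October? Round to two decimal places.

September: labor force = 139.97 + 8.89 = 148.86; u = 8.89/148.86 = 5.97%.
October: labor force = 142.72 + 9.16 = 151.88; u = 9.16/151.88 = 6.03%.
Change = 6.03% − 5.97% = +0.06 pp.

The unemployment rate changed by +0.06 percentage points.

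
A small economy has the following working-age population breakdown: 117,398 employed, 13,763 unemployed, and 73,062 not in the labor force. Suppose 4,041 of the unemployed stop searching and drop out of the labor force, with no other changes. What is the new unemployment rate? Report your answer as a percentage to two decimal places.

Initially, labor force = 117,398 + 13,763 = 131,161, so u = 13,763/131,161 = 10.49%.
After the change, unemployed and labor force both fall by 4,041 → E = 117,398, U = 9,722, labor force = 127,120.
New unemployment rate = 9,722 / 127,120 = 7.65%.

New unemployment rate ≈ 7.65%.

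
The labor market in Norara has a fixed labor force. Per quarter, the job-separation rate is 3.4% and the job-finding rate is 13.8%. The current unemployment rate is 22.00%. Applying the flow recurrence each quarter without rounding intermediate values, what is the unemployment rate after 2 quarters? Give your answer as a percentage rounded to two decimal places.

Unemployment rate after two quarters ≈ 21.30%.

With a fixed labor force, u_{t+1} = u_t + s·(1−u_t) − f·u_t = u_t·(1−s−f) + s.
Here 1−s−f = 0.828 and s = 0.034.
u_1 = 0.220000 × 0.828 + 0.034 = 0.216160.
u_2 = 0.216160 × 0.828 + 0.034 = 0.212980.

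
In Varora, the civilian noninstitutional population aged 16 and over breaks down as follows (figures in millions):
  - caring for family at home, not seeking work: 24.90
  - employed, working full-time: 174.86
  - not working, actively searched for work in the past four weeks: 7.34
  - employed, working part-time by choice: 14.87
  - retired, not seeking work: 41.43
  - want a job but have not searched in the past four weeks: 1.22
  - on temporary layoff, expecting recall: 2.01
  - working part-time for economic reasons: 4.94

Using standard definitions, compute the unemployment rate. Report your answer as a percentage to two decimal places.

Employed = 174.86 + 14.87 + 4.94 = 194.67 million (anyone who worked, including part-time for economic reasons, counts as employed).
Unemployed = 7.34 + 2.01 = 9.35 million (jobless and actively searching, or on temporary layoff).
Labor force = 194.67 + 9.35 = 204.02 million.
Unemployment rate = 9.35 / 204.02 = 4.58%.

Unemployment rate ≈ 4.58%.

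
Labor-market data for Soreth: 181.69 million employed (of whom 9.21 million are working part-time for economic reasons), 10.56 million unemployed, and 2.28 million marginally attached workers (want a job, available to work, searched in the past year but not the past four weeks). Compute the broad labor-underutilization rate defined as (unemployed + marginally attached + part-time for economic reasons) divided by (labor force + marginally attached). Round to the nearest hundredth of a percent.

Broad underutilization rate ≈ 11.34%.

Labor force = 181.69 + 10.56 = 192.25 million.
Numerator = 10.56 + 2.28 + 9.21 = 22.05 million.
Denominator = 192.25 + 2.28 = 194.53 million.
Broad rate = 22.05 / 194.53 = 11.34%.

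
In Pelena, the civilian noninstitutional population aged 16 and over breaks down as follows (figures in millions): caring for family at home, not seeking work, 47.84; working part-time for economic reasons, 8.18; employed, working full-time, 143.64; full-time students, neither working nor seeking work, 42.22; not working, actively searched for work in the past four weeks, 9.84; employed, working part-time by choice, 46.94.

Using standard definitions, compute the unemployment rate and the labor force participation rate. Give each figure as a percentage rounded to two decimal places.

Employed = 8.18 + 143.64 + 46.94 = 198.76 million (anyone who worked, including part-time for economic reasons, counts as employed).
Unemployed = 9.84 million.
Labor force = 198.76 + 9.84 = 208.60 million.
Not in labor force = 47.84 + 42.22 = 90.06 million (those not working and not actively searching are outside the labor force).
Civilian working-age population = 208.60 + 90.06 = 298.66 million.
Unemployment rate = 9.84 / 208.60 = 4.72%.
Labor force participation rate = 208.60 / 298.66 = 69.85%.

Unemployment rate ≈ 4.72%; labor force participation rate ≈ 69.85%.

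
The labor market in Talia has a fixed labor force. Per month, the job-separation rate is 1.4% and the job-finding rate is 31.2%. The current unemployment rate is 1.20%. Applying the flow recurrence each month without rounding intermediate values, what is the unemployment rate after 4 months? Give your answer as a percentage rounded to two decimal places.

Unemployment rate after four months ≈ 3.66%.

With a fixed labor force, u_{t+1} = u_t + s·(1−u_t) − f·u_t = u_t·(1−s−f) + s.
Here 1−s−f = 0.674 and s = 0.014.
u_1 = 0.012000 × 0.674 + 0.014 = 0.022088.
u_2 = 0.022088 × 0.674 + 0.014 = 0.028887.
u_3 = 0.028887 × 0.674 + 0.014 = 0.033470.
u_4 = 0.033470 × 0.674 + 0.014 = 0.036559.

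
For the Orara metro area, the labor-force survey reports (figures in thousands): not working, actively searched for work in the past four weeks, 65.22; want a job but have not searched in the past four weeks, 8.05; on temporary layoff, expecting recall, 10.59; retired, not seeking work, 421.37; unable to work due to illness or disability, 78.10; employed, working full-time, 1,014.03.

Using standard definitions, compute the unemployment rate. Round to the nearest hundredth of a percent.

Unemployment rate ≈ 6.96%.

Employed = 1,014.03 thousand.
Unemployed = 65.22 + 10.59 = 75.81 thousand (jobless and actively searching, or on temporary layoff).
Labor force = 1,014.03 + 75.81 = 1,089.84 thousand.
Unemployment rate = 75.81 / 1,089.84 = 6.96%.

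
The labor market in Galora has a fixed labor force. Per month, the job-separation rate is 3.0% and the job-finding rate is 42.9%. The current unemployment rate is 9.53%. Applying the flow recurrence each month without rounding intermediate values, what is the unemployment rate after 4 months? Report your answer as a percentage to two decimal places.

Unemployment rate after four months ≈ 6.79%.

With a fixed labor force, u_{t+1} = u_t + s·(1−u_t) − f·u_t = u_t·(1−s−f) + s.
Here 1−s−f = 0.541 and s = 0.030.
u_1 = 0.095300 × 0.541 + 0.030 = 0.081557.
u_2 = 0.081557 × 0.541 + 0.030 = 0.074122.
u_3 = 0.074122 × 0.541 + 0.030 = 0.070100.
u_4 = 0.070100 × 0.541 + 0.030 = 0.067924.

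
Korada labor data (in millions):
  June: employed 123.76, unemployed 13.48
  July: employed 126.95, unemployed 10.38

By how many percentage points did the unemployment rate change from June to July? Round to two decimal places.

The unemployment rate changed by −2.26 percentage points.

June: labor force = 123.76 + 13.48 = 137.24; u = 13.48/137.24 = 9.82%.
July: labor force = 126.95 + 10.38 = 137.33; u = 10.38/137.33 = 7.56%.
Change = 7.56% − 9.82% = −2.26 pp.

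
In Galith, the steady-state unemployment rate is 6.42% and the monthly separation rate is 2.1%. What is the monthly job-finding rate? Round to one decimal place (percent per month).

From u* = s/(s+f): f = s·(1−u)/u.
f = 2.1 × (1 − 0.0642) / 0.0642 = 1.9652 / 0.0642 ≈ 30.6% per month.

Job-finding rate ≈ 30.6% per month.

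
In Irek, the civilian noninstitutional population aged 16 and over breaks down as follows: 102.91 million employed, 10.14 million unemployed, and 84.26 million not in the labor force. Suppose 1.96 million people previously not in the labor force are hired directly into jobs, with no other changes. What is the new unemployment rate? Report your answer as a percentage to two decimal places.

Initially, labor force = 102.91 + 10.14 = 113.05 million, so u = 10.14/113.05 = 8.97%.
After the change, employed and labor force both rise by 1.96; unemployed unchanged → E = 104.87, U = 10.14, labor force = 115.01 million.
New unemployment rate = 10.14 / 115.01 = 8.82%.

New unemployment rate ≈ 8.82%.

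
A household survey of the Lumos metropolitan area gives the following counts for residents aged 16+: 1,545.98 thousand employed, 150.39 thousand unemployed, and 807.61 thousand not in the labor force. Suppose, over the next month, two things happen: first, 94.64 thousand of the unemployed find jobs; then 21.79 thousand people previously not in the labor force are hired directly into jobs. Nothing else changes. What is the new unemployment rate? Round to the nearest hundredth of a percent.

Initially, labor force = 1,545.98 + 150.39 = 1,696.37 thousand, so u = 150.39/1,696.37 = 8.87%.
After the first change, unemployed falls and employed rises by 94.64; labor force unchanged → E = 1,640.62, U = 55.75, labor force = 1,696.37 thousand.
After the second change, employed and labor force both rise by 21.79; unemployed unchanged → E = 1,662.41, U = 55.75, labor force = 1,718.16 thousand.
New unemployment rate = 55.75 / 1,718.16 = 3.24%.

New unemployment rate ≈ 3.24%.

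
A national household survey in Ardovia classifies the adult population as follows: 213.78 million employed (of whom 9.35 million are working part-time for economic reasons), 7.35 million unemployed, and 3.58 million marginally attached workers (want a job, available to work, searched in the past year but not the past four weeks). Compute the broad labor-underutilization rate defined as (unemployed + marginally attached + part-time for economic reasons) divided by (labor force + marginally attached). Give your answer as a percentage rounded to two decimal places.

Broad underutilization rate ≈ 9.02%.

Labor force = 213.78 + 7.35 = 221.13 million.
Numerator = 7.35 + 3.58 + 9.35 = 20.28 million.
Denominator = 221.13 + 3.58 = 224.71 million.
Broad rate = 20.28 / 224.71 = 9.02%.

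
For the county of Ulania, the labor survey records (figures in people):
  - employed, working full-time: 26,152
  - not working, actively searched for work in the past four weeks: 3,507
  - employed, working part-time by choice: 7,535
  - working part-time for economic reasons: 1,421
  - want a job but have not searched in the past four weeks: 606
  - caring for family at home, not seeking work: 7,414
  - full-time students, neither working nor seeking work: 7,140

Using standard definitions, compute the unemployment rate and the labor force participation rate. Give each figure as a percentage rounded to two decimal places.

Unemployment rate ≈ 9.08%; labor force participation rate ≈ 71.81%.

Employed = 26,152 + 7,535 + 1,421 = 35,108 (anyone who worked, including part-time for economic reasons, counts as employed).
Unemployed = 3,507.
Labor force = 35,108 + 3,507 = 38,615.
Not in labor force = 606 + 7,414 + 7,140 = 15,160 (those not working and not actively searching are outside the labor force — including those who want a job but have given up searching).
Civilian working-age population = 38,615 + 15,160 = 53,775.
Unemployment rate = 3,507 / 38,615 = 9.08%.
Labor force participation rate = 38,615 / 53,775 = 71.81%.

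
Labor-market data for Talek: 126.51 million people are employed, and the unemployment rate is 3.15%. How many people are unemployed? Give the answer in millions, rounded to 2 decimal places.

Let U be the number unemployed. The labor force is E + U, and U/(E+U) = 0.0315.
So U = 0.0315 × 126.51 / (1 − 0.0315) = 3.9851 / 0.9685 ≈ 4.11 million.

About 4.11 million are unemployed.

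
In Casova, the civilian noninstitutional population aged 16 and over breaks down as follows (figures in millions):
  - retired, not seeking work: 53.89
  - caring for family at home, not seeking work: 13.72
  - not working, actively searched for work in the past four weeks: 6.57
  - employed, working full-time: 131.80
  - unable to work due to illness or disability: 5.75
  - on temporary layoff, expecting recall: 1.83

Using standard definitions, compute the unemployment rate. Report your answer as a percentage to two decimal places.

Unemployment rate ≈ 5.99%.

Employed = 131.80 million.
Unemployed = 6.57 + 1.83 = 8.40 million (jobless and actively searching, or on temporary layoff).
Labor force = 131.80 + 8.40 = 140.20 million.
Unemployment rate = 8.40 / 140.20 = 5.99%.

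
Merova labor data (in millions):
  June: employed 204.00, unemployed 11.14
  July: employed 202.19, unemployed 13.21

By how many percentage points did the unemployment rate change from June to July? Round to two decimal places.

The unemployment rate changed by +0.95 percentage points.

June: labor force = 204.00 + 11.14 = 215.14; u = 11.14/215.14 = 5.18%.
July: labor force = 202.19 + 13.21 = 215.40; u = 13.21/215.40 = 6.13%.
Change = 6.13% − 5.18% = +0.95 pp.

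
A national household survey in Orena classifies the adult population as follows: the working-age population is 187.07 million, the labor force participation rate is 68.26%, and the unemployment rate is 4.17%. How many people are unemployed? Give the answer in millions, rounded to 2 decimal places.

About 5.32 million are unemployed.

Labor force = 0.6826 × 187.07 = 127.69 million.
Unemployed = 0.0417 × 127.69 ≈ 5.32 million.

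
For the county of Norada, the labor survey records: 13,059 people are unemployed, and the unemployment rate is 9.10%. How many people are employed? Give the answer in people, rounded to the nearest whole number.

About 130,446 are employed.

Labor force = U / u = 13,059 / 0.0910 ≈ 143,505.
Employed = labor force − unemployed = 143,505 − 13,059 = 130,446.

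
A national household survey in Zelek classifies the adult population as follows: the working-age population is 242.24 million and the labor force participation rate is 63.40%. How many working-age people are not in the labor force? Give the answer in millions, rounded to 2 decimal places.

Share not in the labor force = 1 − 0.6340 = 0.3660.
Not in labor force = 0.3660 × 242.24 ≈ 88.66 million.

About 88.66 million are not in the labor force.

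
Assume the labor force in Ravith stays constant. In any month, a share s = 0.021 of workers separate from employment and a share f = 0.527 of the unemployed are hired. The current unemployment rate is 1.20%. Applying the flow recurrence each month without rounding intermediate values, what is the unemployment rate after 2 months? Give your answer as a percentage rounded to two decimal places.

With a fixed labor force, u_{t+1} = u_t + s·(1−u_t) − f·u_t = u_t·(1−s−f) + s.
Here 1−s−f = 0.452 and s = 0.021.
u_1 = 0.012000 × 0.452 + 0.021 = 0.026424.
u_2 = 0.026424 × 0.452 + 0.021 = 0.032944.

Unemployment rate after two months ≈ 3.29%.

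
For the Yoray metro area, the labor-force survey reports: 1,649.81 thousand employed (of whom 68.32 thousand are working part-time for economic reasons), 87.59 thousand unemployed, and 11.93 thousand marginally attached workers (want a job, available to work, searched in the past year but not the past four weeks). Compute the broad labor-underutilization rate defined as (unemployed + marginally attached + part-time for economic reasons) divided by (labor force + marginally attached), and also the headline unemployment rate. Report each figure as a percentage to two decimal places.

Broad underutilization rate ≈ 9.59%; headline unemployment rate ≈ 5.04%.

Labor force = 1,649.81 + 87.59 = 1,737.40 thousand.
Numerator = 87.59 + 11.93 + 68.32 = 167.84 thousand.
Denominator = 1,737.40 + 11.93 = 1,749.33 thousand.
Broad rate = 167.84 / 1,749.33 = 9.59%.
Headline unemployment rate = 87.59 / 1,737.40 = 5.04%.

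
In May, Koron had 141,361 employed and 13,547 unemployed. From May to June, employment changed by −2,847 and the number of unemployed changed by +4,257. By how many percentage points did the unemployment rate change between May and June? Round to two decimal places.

The unemployment rate changed by +2.64 percentage points.

May: labor force = 141,361 + 13,547 = 154,908; u = 13,547/154,908 = 8.75%.
June: labor force = 138,514 + 17,804 = 156,318; u = 17,804/156,318 = 11.39%.
Change = 11.39% − 8.75% = +2.64 pp.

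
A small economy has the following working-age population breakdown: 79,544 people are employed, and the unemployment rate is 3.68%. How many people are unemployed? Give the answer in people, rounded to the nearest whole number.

About 3,039 are unemployed.

Let U be the number unemployed. The labor force is E + U, and U/(E+U) = 0.0368.
So U = 0.0368 × 79,544 / (1 − 0.0368) = 2927.22 / 0.9632 ≈ 3,039.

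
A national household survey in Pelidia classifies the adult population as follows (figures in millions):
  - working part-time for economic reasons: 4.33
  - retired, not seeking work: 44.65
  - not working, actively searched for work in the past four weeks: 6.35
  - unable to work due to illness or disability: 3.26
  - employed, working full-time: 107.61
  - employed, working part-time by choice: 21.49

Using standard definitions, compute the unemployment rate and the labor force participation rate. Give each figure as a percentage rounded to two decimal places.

Employed = 4.33 + 107.61 + 21.49 = 133.43 million (anyone who worked, including part-time for economic reasons, counts as employed).
Unemployed = 6.35 million.
Labor force = 133.43 + 6.35 = 139.78 million.
Not in labor force = 44.65 + 3.26 = 47.91 million (those not working and not actively searching are outside the labor force).
Civilian working-age population = 139.78 + 47.91 = 187.69 million.
Unemployment rate = 6.35 / 139.78 = 4.54%.
Labor force participation rate = 139.78 / 187.69 = 74.47%.

Unemployment rate ≈ 4.54%; labor force participation rate ≈ 74.47%.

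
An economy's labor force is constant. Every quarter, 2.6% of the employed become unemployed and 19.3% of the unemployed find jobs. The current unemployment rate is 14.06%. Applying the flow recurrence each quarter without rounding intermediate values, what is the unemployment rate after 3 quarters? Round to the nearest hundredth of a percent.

Unemployment rate after three quarters ≈ 12.91%.

With a fixed labor force, u_{t+1} = u_t + s·(1−u_t) − f·u_t = u_t·(1−s−f) + s.
Here 1−s−f = 0.781 and s = 0.026.
u_1 = 0.140600 × 0.781 + 0.026 = 0.135809.
u_2 = 0.135809 × 0.781 + 0.026 = 0.132067.
u_3 = 0.132067 × 0.781 + 0.026 = 0.129144.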